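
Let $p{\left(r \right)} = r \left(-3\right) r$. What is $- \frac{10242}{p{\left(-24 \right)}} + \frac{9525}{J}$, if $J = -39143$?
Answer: $\frac{21357967}{3757728} \approx 5.6837$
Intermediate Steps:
$p{\left(r \right)} = - 3 r^{2}$ ($p{\left(r \right)} = - 3 r r = - 3 r^{2}$)
$- \frac{10242}{p{\left(-24 \right)}} + \frac{9525}{J} = - \frac{10242}{\left(-3\right) \left(-24\right)^{2}} + \frac{9525}{-39143} = - \frac{10242}{\left(-3\right) 576} + 9525 \left(- \frac{1}{39143}\right) = - \frac{10242}{-1728} - \frac{9525}{39143} = \left(-10242\right) \left(- \frac{1}{1728}\right) - \frac{9525}{39143} = \frac{569}{96} - \frac{9525}{39143} = \frac{21357967}{3757728}$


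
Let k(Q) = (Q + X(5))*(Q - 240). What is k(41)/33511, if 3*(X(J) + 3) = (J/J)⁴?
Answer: -995/4371 ≈ -0.22764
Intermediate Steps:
X(J) = -8/3 (X(J) = -3 + (J/J)⁴/3 = -3 + (⅓)*1⁴ = -3 + (⅓)*1 = -3 + ⅓ = -8/3)
k(Q) = (-240 + Q)*(-8/3 + Q) (k(Q) = (Q - 8/3)*(Q - 240) = (-8/3 + Q)*(-240 + Q) = (-240 + Q)*(-8/3 + Q))
k(41)/33511 = (640 + 41² - 728/3*41)/33511 = (640 + 1681 - 29848/3)*(1/33511) = -22885/3*1/33511 = -995/4371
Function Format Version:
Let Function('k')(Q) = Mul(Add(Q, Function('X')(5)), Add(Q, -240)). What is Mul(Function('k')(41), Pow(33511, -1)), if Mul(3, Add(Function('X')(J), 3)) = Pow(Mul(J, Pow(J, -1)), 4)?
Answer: Rational(-995, 4371) ≈ -0.22764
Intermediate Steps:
Function('X')(J) = Rational(-8, 3) (Function('X')(J) = Add(-3, Mul(Rational(1, 3), Pow(Mul(J, Pow(J, -1)), 4))) = Add(-3, Mul(Rational(1, 3), Pow(1, 4))) = Add(-3, Mul(Rational(1, 3), 1)) = Add(-3, Rational(1, 3)) = Rational(-8, 3))
Function('k')(Q) = Mul(Add(-240, Q), Add(Rational(-8, 3), Q)) (Function('k')(Q) = Mul(Add(Q, Rational(-8, 3)), Add(Q, -240)) = Mul(Add(Rational(-8, 3), Q), Add(-240, Q)) = Mul(Add(-240, Q), Add(Rational(-8, 3), Q)))
Mul(Function('k')(41), Pow(33511, -1)) = Mul(Add(640, Pow(41, 2), Mul(Rational(-728, 3), 41)), Pow(33511, -1)) = Mul(Add(640, 1681, Rational(-29848, 3)), Rational(1, 33511)) = Mul(Rational(-22885, 3), Rational(1, 33511)) = Rational(-995, 4371)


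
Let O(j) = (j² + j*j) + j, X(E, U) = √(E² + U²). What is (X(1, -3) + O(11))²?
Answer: (253 + √10)² ≈ 65619.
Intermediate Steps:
O(j) = j + 2*j² (O(j) = (j² + j²) + j = 2*j² + j = j + 2*j²)
(X(1, -3) + O(11))² = (√(1² + (-3)²) + 11*(1 + 2*11))² = (√(1 + 9) + 11*(1 + 22))² = (√10 + 11*23)² = (√10 + 253)² = (253 + √10)²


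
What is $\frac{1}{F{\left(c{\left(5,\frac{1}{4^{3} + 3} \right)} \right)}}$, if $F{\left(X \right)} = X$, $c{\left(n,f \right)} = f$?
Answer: $67$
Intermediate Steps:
$\frac{1}{F{\left(c{\left(5,\frac{1}{4^{3} + 3} \right)} \right)}} = \frac{1}{\frac{1}{4^{3} + 3}} = \frac{1}{\frac{1}{64 + 3}} = \frac{1}{\frac{1}{67}} = 67$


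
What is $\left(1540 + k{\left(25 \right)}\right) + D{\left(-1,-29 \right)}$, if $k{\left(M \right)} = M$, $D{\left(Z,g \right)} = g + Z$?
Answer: $1535$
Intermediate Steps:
$D{\left(Z,g \right)} = Z + g$
$\left(1540 + k{\left(25 \right)}\right) + D{\left(-1,-29 \right)} = \left(1540 + 25\right) - 30 = 1565 - 30 = 1535$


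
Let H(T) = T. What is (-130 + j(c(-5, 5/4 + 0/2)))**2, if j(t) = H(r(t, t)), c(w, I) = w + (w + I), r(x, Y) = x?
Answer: 308025/16 ≈ 19252.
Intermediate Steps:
c(w, I) = I + 2*w (c(w, I) = w + (I + w) = I + 2*w)
j(t) = t
(-130 + j(c(-5, 5/4 + 0/2)))**2 = (-130 + ((5/4 + 0/2) + 2*(-5)))**2 = (-130 + ((5*(1/4) + 0*(1/2)) - 10))**2 = (-130 + ((5/4 + 0) - 10))**2 = (-130 + (5/4 - 10))**2 = (-130 - 35/4)**2 = (-555/4)**2 = 308025/16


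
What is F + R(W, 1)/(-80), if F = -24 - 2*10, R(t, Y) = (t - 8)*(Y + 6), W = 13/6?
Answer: -4175/96 ≈ -43.490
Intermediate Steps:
W = 13/6 (W = 13*(1/6) = 13/6 ≈ 2.1667)
R(t, Y) = (-8 + t)*(6 + Y)
F = -44 (F = -24 - 20 = -44)
F + R(W, 1)/(-80) = -44 + (-48 - 8*1 + 6*(13/6) + 1*(13/6))/(-80) = -44 + (-48 - 8 + 13 + 13/6)*(-1/80) = -44 - 245/6*(-1/80) = -44 + 49/96 = -4175/96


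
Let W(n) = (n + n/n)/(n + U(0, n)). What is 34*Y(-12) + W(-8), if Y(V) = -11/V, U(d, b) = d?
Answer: 769/24 ≈ 32.042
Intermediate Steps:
W(n) = (1 + n)/n (W(n) = (n + n/n)/(n + 0) = (n + 1)/n = (1 + n)/n)
34*Y(-12) + W(-8) = 34*(-11/(-12)) + (1 - 8)/(-8) = 34*(-11*(-1/12)) - 1/8*(-7) = 34*(11/12) + 7/8 = 187/6 + 7/8 = 769/24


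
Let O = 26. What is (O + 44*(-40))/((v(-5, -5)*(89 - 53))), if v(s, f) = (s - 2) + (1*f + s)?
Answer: 17/6 ≈ 2.8333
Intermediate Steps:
v(s, f) = -2 + f + 2*s (v(s, f) = (-2 + s) + (f + s) = -2 + f + 2*s)
(O + 44*(-40))/((v(-5, -5)*(89 - 53))) = (26 + 44*(-40))/(((-2 - 5 + 2*(-5))*(89 - 53))) = (26 - 1760)/(((-2 - 5 - 10)*36)) = -1734/((-17*36)) = -1734/(-612) = -1734*(-1/612) = 17/6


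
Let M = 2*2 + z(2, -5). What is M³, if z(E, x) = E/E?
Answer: 125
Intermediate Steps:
z(E, x) = 1
M = 5 (M = 2*2 + 1 = 4 + 1 = 5)
M³ = 5³ = 125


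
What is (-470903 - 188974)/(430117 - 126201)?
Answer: -659877/303916 ≈ -2.1712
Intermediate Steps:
(-470903 - 188974)/(430117 - 126201) = -659877/303916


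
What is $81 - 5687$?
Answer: $-5606$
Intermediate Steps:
$81 - 5687 = -5606$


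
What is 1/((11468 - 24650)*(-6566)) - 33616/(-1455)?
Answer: 323285116983/13992736940 ≈ 23.104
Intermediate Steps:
1/((11468 - 24650)*(-6566)) - 33616/(-1455) = -1/6566/(-13182) - 33616*(-1/1455) = -1/13182*(-1/6566) + 33616/1455 = 1/86553012 + 33616/1455 = 323285116983/13992736940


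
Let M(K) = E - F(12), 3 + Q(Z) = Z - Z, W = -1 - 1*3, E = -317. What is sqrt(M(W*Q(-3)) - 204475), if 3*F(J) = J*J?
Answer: 6*I*sqrt(5690) ≈ 452.59*I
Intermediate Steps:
F(J) = J**2/3 (F(J) = (J*J)/3 = J**2/3)
W = -4 (W = -1 - 3 = -4)
Q(Z) = -3 (Q(Z) = -3 + (Z - Z) = -3 + 0 = -3)
M(K) = -365 (M(K) = -317 - 12**2/3 = -317 - 144/3 = -317 - 1*48 = -317 - 48 = -365)
sqrt(M(W*Q(-3)) - 204475) = sqrt(-365 - 204475) = sqrt(-204840) = 6*I*sqrt(5690)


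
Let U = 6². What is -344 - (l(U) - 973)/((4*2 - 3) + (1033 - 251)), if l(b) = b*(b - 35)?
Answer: -269791/787 ≈ -342.81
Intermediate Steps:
U = 36
l(b) = b*(-35 + b)
-344 - (l(U) - 973)/((4*2 - 3) + (1033 - 251)) = -344 - (36*(-35 + 36) - 973)/((4*2 - 3) + (1033 - 251)) = -344 - (36*1 - 973)/((8 - 3) + 782) = -344 - (36 - 973)/(5 + 782) = -344 - (-937)/787 = -344 - 1*(-937/787) = -344 + 937/787 = -269791/787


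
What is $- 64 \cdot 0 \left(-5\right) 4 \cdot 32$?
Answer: $0$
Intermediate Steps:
$- 64 \cdot 0 \left(-5\right) 4 \cdot 32 = \left(-64\right) 0 \cdot 128 = 0 \cdot 128 = 0$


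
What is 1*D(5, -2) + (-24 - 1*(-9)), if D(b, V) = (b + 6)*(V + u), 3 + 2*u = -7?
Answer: -92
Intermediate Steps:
u = -5 (u = -3/2 + (1/2)*(-7) = -3/2 - 7/2 = -5)
D(b, V) = (-5 + V)*(6 + b) (D(b, V) = (b + 6)*(V - 5) = (6 + b)*(-5 + V) = (-5 + V)*(6 + b))
1*D(5, -2) + (-24 - 1*(-9)) = 1*(-30 - 5*5 + 6*(-2) - 2*5) + (-24 - 1*(-9)) = 1*(-30 - 25 - 12 - 10) + (-24 + 9) = 1*(-77) - 15 = -77 - 15 = -92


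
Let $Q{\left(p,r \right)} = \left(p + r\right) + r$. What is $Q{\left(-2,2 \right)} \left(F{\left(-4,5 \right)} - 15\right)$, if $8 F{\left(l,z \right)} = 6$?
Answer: $- \frac{57}{2} \approx -28.5$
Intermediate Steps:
$F{\left(l,z \right)} = \frac{3}{4}$ ($F{\left(l,z \right)} = \frac{1}{8} \cdot 6 = \frac{3}{4}$)
$Q{\left(p,r \right)} = p + 2 r$
$Q{\left(-2,2 \right)} \left(F{\left(-4,5 \right)} - 15\right) = \left(-2 + 2 \cdot 2\right) \left(\frac{3}{4} - 15\right) = \left(-2 + 4\right) \left(- \frac{57}{4}\right) = 2 \left(- \frac{57}{4}\right) = - \frac{57}{2}$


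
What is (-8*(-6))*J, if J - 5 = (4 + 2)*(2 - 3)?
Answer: -48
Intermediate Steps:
J = -1 (J = 5 + (4 + 2)*(2 - 3) = 5 + 6*(-1) = 5 - 6 = -1)
(-8*(-6))*J = -8*(-6)*(-1) = 48*(-1) = -48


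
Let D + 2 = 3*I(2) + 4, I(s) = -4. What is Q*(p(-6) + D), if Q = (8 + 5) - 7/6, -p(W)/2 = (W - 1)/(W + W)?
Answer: -4757/36 ≈ -132.14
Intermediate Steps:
p(W) = -(-1 + W)/W (p(W) = -2*(W - 1)/(W + W) = -2*(-1 + W)/(2*W) = -2*(-1 + W)*1/(2*W) = -(-1 + W)/W)
Q = 71/6 (Q = 13 - 7*1/6 = 13 - 7/6 = 71/6 ≈ 11.833)
D = -10 (D = -2 + (3*(-4) + 4) = -2 + (-12 + 4) = -2 - 8 = -10)
Q*(p(-6) + D) = 71*((1 - 1*(-6))/(-6) - 10)/6 = 71*(-(1 + 6)/6 - 10)/6 = 71*(-1/6*7 - 10)/6 = 71*(-7/6 - 10)/6 = (71/6)*(-67/6) = -4757/36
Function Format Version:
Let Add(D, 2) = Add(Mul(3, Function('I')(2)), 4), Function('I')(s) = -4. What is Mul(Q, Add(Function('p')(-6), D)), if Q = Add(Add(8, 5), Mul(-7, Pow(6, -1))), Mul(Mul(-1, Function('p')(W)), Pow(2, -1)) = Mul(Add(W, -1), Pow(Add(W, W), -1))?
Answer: Rational(-4757, 36) ≈ -132.14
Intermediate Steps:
Function('p')(W) = Mul(-1, Pow(W, -1), Add(-1, W)) (Function('p')(W) = Mul(-2, Mul(Add(W, -1), Pow(Add(W, W), -1))) = Mul(-2, Mul(Add(-1, W), Pow(Mul(2, W), -1))) = Mul(-2, Mul(Add(-1, W), Mul(Rational(1, 2), Pow(W, -1)))) = Mul(-2, Mul(Rational(1, 2), Pow(W, -1), Add(-1, W))) = Mul(-1, Pow(W, -1), Add(-1, W)))
Q = Rational(71, 6) (Q = Add(13, Mul(-7, Rational(1, 6))) = Add(13, Rational(-7, 6)) = Rational(71, 6) ≈ 11.833)
D = -10 (D = Add(-2, Add(Mul(3, -4), 4)) = Add(-2, Add(-12, 4)) = Add(-2, -8) = -10)
Mul(Q, Add(Function('p')(-6), D)) = Mul(Rational(71, 6), Add(Mul(Pow(-6, -1), Add(1, Mul(-1, -6))), -10)) = Mul(Rational(71, 6), Add(Mul(Rational(-1, 6), Add(1, 6)), -10)) = Mul(Rational(71, 6), Add(Mul(Rational(-1, 6), 7), -10)) = Mul(Rational(71, 6), Add(Rational(-7, 6), -10)) = Mul(Rational(71, 6), Rational(-67, 6)) = Rational(-4757, 36)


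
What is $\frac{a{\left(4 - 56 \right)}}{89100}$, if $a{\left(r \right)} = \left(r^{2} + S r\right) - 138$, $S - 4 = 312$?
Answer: $- \frac{2311}{14850} \approx -0.15562$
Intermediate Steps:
$S = 316$ ($S = 4 + 312 = 316$)
$a{\left(r \right)} = -138 + r^{2} + 316 r$ ($a{\left(r \right)} = \left(r^{2} + 316 r\right) - 138 = -138 + r^{2} + 316 r$)
$\frac{a{\left(4 - 56 \right)}}{89100} = \frac{-138 + \left(4 - 56\right)^{2} + 316 \left(4 - 56\right)}{89100} = \left(-138 + \left(4 - 56\right)^{2} + 316 \left(4 - 56\right)\right) \frac{1}{89100} = \left(-138 + \left(-52\right)^{2} + 316 \left(-52\right)\right) \frac{1}{89100} = \left(-138 + 2704 - 16432\right) \frac{1}{89100} = \left(-13866\right) \frac{1}{89100} = - \frac{2311}{14850}$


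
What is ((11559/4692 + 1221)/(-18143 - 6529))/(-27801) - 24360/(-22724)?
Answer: 12349912086713/11520481744512 ≈ 1.0720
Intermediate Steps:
((11559/4692 + 1221)/(-18143 - 6529))/(-27801) - 24360/(-22724) = ((11559*(1/4692) + 1221)/(-24672))*(-1/27801) - 24360*(-1/22724) = ((3853/1564 + 1221)*(-1/24672))*(-1/27801) + 6090/5681 = ((1913497/1564)*(-1/24672))*(-1/27801) + 6090/5681 = -1913497/38587008*(-1/27801) + 6090/5681 = 1913497/1072757409408 + 6090/5681 = 12349912086713/11520481744512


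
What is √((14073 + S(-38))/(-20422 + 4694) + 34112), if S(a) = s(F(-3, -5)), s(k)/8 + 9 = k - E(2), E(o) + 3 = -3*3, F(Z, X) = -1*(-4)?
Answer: √527378917081/3932 ≈ 184.69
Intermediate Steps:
F(Z, X) = 4
E(o) = -12 (E(o) = -3 - 3*3 = -3 - 9 = -12)
s(k) = 24 + 8*k (s(k) = -72 + 8*(k - 1*(-12)) = -72 + 8*(k + 12) = -72 + 8*(12 + k) = -72 + (96 + 8*k) = 24 + 8*k)
S(a) = 56 (S(a) = 24 + 8*4 = 24 + 32 = 56)
√((14073 + S(-38))/(-20422 + 4694) + 34112) = √((14073 + 56)/(-20422 + 4694) + 34112) = √(14129/(-15728) + 34112) = √(14129*(-1/15728) + 34112) = √(-14129/15728 + 34112) = √(536499407/15728) = √527378917081/3932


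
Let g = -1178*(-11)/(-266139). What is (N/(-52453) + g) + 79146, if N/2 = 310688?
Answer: 1104695405508944/13959788967 ≈ 79134.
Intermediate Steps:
N = 621376 (N = 2*310688 = 621376)
g = -12958/266139 (g = 12958*(-1/266139) = -12958/266139 ≈ -0.048689)
(N/(-52453) + g) + 79146 = (621376/(-52453) - 12958/266139) + 79146 = (621376*(-1/52453) - 12958/266139) + 79146 = (-621376/52453 - 12958/266139) + 79146 = -166052073238/13959788967 + 79146 = 1104695405508944/13959788967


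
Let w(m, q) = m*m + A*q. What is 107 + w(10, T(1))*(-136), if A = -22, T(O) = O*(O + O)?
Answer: -7509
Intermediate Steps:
T(O) = 2*O² (T(O) = O*(2*O) = 2*O²)
w(m, q) = m² - 22*q (w(m, q) = m*m - 22*q = m² - 22*q)
107 + w(10, T(1))*(-136) = 107 + (10² - 44*1²)*(-136) = 107 + (100 - 44)*(-136) = 107 + 56*(-136) = 107 - 7616 = -7509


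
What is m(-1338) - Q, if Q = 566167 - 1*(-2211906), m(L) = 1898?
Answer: -2776175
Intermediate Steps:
Q = 2778073 (Q = 566167 + 2211906 = 2778073)
m(-1338) - Q = 1898 - 1*2778073 = 1898 - 2778073 = -2776175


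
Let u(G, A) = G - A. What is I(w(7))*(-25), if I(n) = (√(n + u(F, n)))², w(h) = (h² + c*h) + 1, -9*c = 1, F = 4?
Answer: -100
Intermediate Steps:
c = -⅑ (c = -⅑*1 = -⅑ ≈ -0.11111)
w(h) = 1 + h² - h/9 (w(h) = (h² - h/9) + 1 = 1 + h² - h/9)
I(n) = 4 (I(n) = (√(n + (4 - n)))² = (√4)² = 2² = 4)
I(w(7))*(-25) = 4*(-25) = -100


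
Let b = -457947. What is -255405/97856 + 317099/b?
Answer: -147991993279/44812861632 ≈ -3.3024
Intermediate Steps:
-255405/97856 + 317099/b = -255405/97856 + 317099/(-457947) = -255405*1/97856 + 317099*(-1/457947) = -255405/97856 - 317099/457947 = -147991993279/44812861632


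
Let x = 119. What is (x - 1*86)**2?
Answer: 1089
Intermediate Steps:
(x - 1*86)**2 = (119 - 1*86)**2 = (119 - 86)**2 = 33**2 = 1089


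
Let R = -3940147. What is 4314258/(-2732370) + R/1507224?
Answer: -2878082109697/686382273480 ≈ -4.1931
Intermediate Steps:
4314258/(-2732370) + R/1507224 = 4314258/(-2732370) - 3940147/1507224 = 4314258*(-1/2732370) - 3940147*1/1507224 = -719043/455395 - 3940147/1507224 = -2878082109697/686382273480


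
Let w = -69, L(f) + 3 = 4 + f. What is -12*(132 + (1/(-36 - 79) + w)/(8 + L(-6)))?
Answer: -150416/115 ≈ -1308.0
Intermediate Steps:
L(f) = 1 + f (L(f) = -3 + (4 + f) = 1 + f)
-12*(132 + (1/(-36 - 79) + w)/(8 + L(-6))) = -12*(132 + (1/(-36 - 79) - 69)/(8 + (1 - 6))) = -12*(132 + (1/(-115) - 69)/(8 - 5)) = -12*(132 + (-1/115 - 69)/3) = -12*(132 - 7936/115*⅓) = -12*(132 - 7936/345) = -12*37604/345 = -150416/115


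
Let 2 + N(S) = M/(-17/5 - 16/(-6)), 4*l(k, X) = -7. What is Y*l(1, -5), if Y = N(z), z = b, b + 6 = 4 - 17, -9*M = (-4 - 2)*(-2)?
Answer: 7/22 ≈ 0.31818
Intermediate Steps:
l(k, X) = -7/4 (l(k, X) = (¼)*(-7) = -7/4)
M = -4/3 (M = -(-4 - 2)*(-2)/9 = -(-2)*(-2)/3 = -⅑*12 = -4/3 ≈ -1.3333)
b = -19 (b = -6 + (4 - 17) = -6 - 13 = -19)
z = -19
N(S) = -2/11 (N(S) = -2 - 4/(3*(-17/5 - 16/(-6))) = -2 - 4/(3*(-17*⅕ - 16*(-⅙))) = -2 - 4/(3*(-17/5 + 8/3)) = -2 - 4/(3*(-11/15)) = -2 - 4/3*(-15/11) = -2 + 20/11 = -2/11)
Y = -2/11 ≈ -0.18182
Y*l(1, -5) = -2/11*(-7/4) = 7/22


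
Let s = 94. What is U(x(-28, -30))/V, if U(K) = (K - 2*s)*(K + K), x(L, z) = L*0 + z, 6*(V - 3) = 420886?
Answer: 9810/52613 ≈ 0.18646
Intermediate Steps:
V = 210452/3 (V = 3 + (1/6)*420886 = 3 + 210443/3 = 210452/3 ≈ 70151.)
x(L, z) = z (x(L, z) = 0 + z = z)
U(K) = 2*K*(-188 + K) (U(K) = (K - 2*94)*(K + K) = (K - 188)*(2*K) = (-188 + K)*(2*K) = 2*K*(-188 + K))
U(x(-28, -30))/V = (2*(-30)*(-188 - 30))/(210452/3) = (2*(-30)*(-218))*(3/210452) = 13080*(3/210452) = 9810/52613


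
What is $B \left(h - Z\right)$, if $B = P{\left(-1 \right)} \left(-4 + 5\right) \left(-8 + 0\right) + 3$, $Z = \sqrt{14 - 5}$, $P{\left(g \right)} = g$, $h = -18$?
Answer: $-231$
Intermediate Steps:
$Z = 3$ ($Z = \sqrt{9} = 3$)
$B = 11$ ($B = - \left(-4 + 5\right) \left(-8 + 0\right) + 3 = - 1 \left(-8\right) + 3 = \left(-1\right) \left(-8\right) + 3 = 8 + 3 = 11$)
$B \left(h - Z\right) = 11 \left(-18 - 3\right) = 11 \left(-21\right) = -231$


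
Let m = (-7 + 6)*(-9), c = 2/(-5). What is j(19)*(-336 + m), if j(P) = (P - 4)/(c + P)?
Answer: -8175/31 ≈ -263.71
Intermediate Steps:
c = -⅖ (c = 2*(-⅕) = -⅖ ≈ -0.40000)
m = 9 (m = -1*(-9) = 9)
j(P) = (-4 + P)/(-⅖ + P) (j(P) = (P - 4)/(-⅖ + P) = (-4 + P)/(-⅖ + P))
j(19)*(-336 + m) = (5*(-4 + 19)/(-2 + 5*19))*(-336 + 9) = (5*15/(-2 + 95))*(-327) = (5*15/93)*(-327) = (5*(1/93)*15)*(-327) = (25/31)*(-327) = -8175/31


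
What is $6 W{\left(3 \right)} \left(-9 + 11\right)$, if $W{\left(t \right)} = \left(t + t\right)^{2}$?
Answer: $432$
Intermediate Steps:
$W{\left(t \right)} = 4 t^{2}$ ($W{\left(t \right)} = \left(2 t\right)^{2} = 4 t^{2}$)
$6 W{\left(3 \right)} \left(-9 + 11\right) = 6 \cdot 4 \cdot 3^{2} \left(-9 + 11\right) = 6 \cdot 4 \cdot 9 \cdot 2 = 6 \cdot 36 \cdot 2 = 6 \cdot 72 = 432$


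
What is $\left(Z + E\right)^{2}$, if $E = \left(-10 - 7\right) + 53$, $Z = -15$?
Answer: $441$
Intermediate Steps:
$E = 36$ ($E = -17 + 53 = 36$)
$\left(Z + E\right)^{2} = \left(-15 + 36\right)^{2} = 21^{2} = 441$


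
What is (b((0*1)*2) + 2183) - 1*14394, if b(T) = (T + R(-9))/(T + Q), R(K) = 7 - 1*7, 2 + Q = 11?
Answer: -12211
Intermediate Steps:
Q = 9 (Q = -2 + 11 = 9)
R(K) = 0 (R(K) = 7 - 7 = 0)
b(T) = T/(9 + T) (b(T) = (T + 0)/(T + 9) = T/(9 + T))
(b((0*1)*2) + 2183) - 1*14394 = (((0*1)*2)/(9 + (0*1)*2) + 2183) - 1*14394 = ((0*2)/(9 + 0*2) + 2183) - 14394 = (0/(9 + 0) + 2183) - 14394 = (0/9 + 2183) - 14394 = (0*(1/9) + 2183) - 14394 = (0 + 2183) - 14394 = 2183 - 14394 = -12211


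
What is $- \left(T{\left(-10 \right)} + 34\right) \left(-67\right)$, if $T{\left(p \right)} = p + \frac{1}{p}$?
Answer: $\frac{16013}{10} \approx 1601.3$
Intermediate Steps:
$- \left(T{\left(-10 \right)} + 34\right) \left(-67\right) = - \left(\left(-10 + \frac{1}{-10}\right) + 34\right) \left(-67\right) = - \left(\left(-10 - \frac{1}{10}\right) + 34\right) \left(-67\right) = - \left(- \frac{101}{10} + 34\right) \left(-67\right) = - \frac{239 \left(-67\right)}{10} = \left(-1\right) \left(- \frac{16013}{10}\right) = \frac{16013}{10}$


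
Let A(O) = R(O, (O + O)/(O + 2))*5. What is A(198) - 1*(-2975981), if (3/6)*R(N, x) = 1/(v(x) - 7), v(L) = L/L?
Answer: 8927938/3 ≈ 2.9760e+6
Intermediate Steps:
v(L) = 1
R(N, x) = -1/3 (R(N, x) = 2/(1 - 7) = 2/(-6) = 2*(-1/6) = -1/3)
A(O) = -5/3 (A(O) = -1/3*5 = -5/3)
A(198) - 1*(-2975981) = -5/3 - 1*(-2975981) = -5/3 + 2975981 = 8927938/3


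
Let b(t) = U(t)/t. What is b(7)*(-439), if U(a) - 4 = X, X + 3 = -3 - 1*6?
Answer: 3512/7 ≈ 501.71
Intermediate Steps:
X = -12 (X = -3 + (-3 - 1*6) = -3 + (-3 - 6) = -3 - 9 = -12)
U(a) = -8 (U(a) = 4 - 12 = -8)
b(t) = -8/t
b(7)*(-439) = -8/7*(-439) = 3512/7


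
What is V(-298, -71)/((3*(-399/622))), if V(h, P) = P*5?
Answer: 220810/1197 ≈ 184.47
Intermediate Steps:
V(h, P) = 5*P
V(-298, -71)/((3*(-399/622))) = (5*(-71))/((3*(-399/622))) = -355/(3*(-399*1/622)) = -355/(3*(-399/622)) = -355/(-1197/622) = -355*(-622/1197) = 220810/1197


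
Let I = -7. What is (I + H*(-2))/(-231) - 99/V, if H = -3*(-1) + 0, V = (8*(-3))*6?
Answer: 2749/3696 ≈ 0.74378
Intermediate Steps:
V = -144 (V = -24*6 = -144)
H = 3 (H = 3 + 0 = 3)
(I + H*(-2))/(-231) - 99/V = (-7 + 3*(-2))/(-231) - 99/(-144) = (-7 - 6)*(-1/231) - 99*(-1/144) = -13*(-1/231) + 11/16 = 13/231 + 11/16 = 2749/3696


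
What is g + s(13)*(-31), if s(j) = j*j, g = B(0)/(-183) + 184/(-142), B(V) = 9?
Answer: -22695934/4331 ≈ -5240.3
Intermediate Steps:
g = -5825/4331 (g = 9/(-183) + 184/(-142) = 9*(-1/183) + 184*(-1/142) = -3/61 - 92/71 = -5825/4331 ≈ -1.3450)
s(j) = j²
g + s(13)*(-31) = -5825/4331 + 13²*(-31) = -5825/4331 + 169*(-31) = -5825/4331 - 5239 = -22695934/4331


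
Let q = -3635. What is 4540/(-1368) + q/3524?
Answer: -2621455/602604 ≈ -4.3502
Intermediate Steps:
4540/(-1368) + q/3524 = 4540/(-1368) - 3635/3524 = 4540*(-1/1368) - 3635*1/3524 = -1135/342 - 3635/3524 = -2621455/602604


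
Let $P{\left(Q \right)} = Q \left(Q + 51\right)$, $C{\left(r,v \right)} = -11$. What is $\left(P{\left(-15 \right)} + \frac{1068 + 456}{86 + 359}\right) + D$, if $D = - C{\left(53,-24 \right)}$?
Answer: $- \frac{233881}{445} \approx -525.58$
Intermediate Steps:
$D = 11$ ($D = \left(-1\right) \left(-11\right) = 11$)
$P{\left(Q \right)} = Q \left(51 + Q\right)$
$\left(P{\left(-15 \right)} + \frac{1068 + 456}{86 + 359}\right) + D = \left(- 15 \left(51 - 15\right) + \frac{1068 + 456}{86 + 359}\right) + 11 = \left(\left(-15\right) 36 + \frac{1524}{445}\right) + 11 = \left(-540 + 1524 \cdot \frac{1}{445}\right) + 11 = \left(-540 + \frac{1524}{445}\right) + 11 = - \frac{238776}{445} + 11 = - \frac{233881}{445}$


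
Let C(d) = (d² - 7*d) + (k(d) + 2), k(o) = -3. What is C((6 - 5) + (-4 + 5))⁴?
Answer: 14641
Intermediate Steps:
C(d) = -1 + d² - 7*d (C(d) = (d² - 7*d) + (-3 + 2) = (d² - 7*d) - 1 = -1 + d² - 7*d)
C((6 - 5) + (-4 + 5))⁴ = (-1 + ((6 - 5) + (-4 + 5))² - 7*((6 - 5) + (-4 + 5)))⁴ = (-1 + (1 + 1)² - 7*(1 + 1))⁴ = (-1 + 2² - 7*2)⁴ = (-1 + 4 - 14)⁴ = (-11)⁴ = 14641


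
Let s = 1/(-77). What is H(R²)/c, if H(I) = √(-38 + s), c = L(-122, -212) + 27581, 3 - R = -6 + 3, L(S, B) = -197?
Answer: I*√225379/2108568 ≈ 0.00022515*I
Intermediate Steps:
R = 6 (R = 3 - (-6 + 3) = 3 - 1*(-3) = 3 + 3 = 6)
s = -1/77 ≈ -0.012987
c = 27384 (c = -197 + 27581 = 27384)
H(I) = I*√225379/77 (H(I) = √(-38 - 1/77) = √(-2927/77) = I*√225379/77)
H(R²)/c = (I*√225379/77)/27384 = (I*√225379/77)*(1/27384) = I*√225379/2108568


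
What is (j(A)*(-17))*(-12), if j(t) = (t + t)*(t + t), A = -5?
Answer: 20400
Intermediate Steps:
j(t) = 4*t**2 (j(t) = (2*t)*(2*t) = 4*t**2)
(j(A)*(-17))*(-12) = ((4*(-5)**2)*(-17))*(-12) = ((4*25)*(-17))*(-12) = (100*(-17))*(-12) = -1700*(-12) = 20400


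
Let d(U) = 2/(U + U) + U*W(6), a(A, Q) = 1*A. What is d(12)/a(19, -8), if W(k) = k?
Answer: 865/228 ≈ 3.7939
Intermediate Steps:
a(A, Q) = A
d(U) = 1/U + 6*U (d(U) = 2/(U + U) + U*6 = 2/(2*U) + 6*U = (1/(2*U))*2 + 6*U = 1/U + 6*U)
d(12)/a(19, -8) = (1/12 + 6*12)/19 = (1/12 + 72)*(1/19) = (865/12)*(1/19) = 865/228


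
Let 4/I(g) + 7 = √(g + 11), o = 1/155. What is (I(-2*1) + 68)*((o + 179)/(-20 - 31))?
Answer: -1858982/7905 ≈ -235.17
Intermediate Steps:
o = 1/155 ≈ 0.0064516
I(g) = 4/(-7 + √(11 + g)) (I(g) = 4/(-7 + √(g + 11)) = 4/(-7 + √(11 + g)))
(I(-2*1) + 68)*((o + 179)/(-20 - 31)) = (4/(-7 + √(11 - 2*1)) + 68)*((1/155 + 179)/(-20 - 31)) = (4/(-7 + √(11 - 2)) + 68)*((27746/155)/(-51)) = (4/(-7 + √9) + 68)*((27746/155)*(-1/51)) = (4/(-7 + 3) + 68)*(-27746/7905) = (4/(-4) + 68)*(-27746/7905) = (4*(-¼) + 68)*(-27746/7905) = (-1 + 68)*(-27746/7905) = 67*(-27746/7905) = -1858982/7905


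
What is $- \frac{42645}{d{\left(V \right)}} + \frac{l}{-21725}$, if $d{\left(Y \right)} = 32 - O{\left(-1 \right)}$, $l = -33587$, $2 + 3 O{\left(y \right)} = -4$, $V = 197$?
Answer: $- \frac{925320667}{738650} \approx -1252.7$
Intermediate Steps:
$O{\left(y \right)} = -2$ ($O{\left(y \right)} = - \frac{2}{3} + \frac{1}{3} \left(-4\right) = - \frac{2}{3} - \frac{4}{3} = -2$)
$d{\left(Y \right)} = 34$ ($d{\left(Y \right)} = 32 - -2 = 32 + 2 = 34$)
$- \frac{42645}{d{\left(V \right)}} + \frac{l}{-21725} = - \frac{42645}{34} - \frac{33587}{-21725} = \left(-42645\right) \frac{1}{34} - - \frac{33587}{21725} = - \frac{42645}{34} + \frac{33587}{21725} = - \frac{925320667}{738650}$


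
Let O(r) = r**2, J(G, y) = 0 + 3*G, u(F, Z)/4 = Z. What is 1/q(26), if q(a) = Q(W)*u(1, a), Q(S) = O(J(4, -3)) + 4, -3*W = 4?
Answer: 1/15392 ≈ 6.4969e-5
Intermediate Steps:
u(F, Z) = 4*Z
W = -4/3 (W = -1/3*4 = -4/3 ≈ -1.3333)
J(G, y) = 3*G
Q(S) = 148 (Q(S) = (3*4)**2 + 4 = 12**2 + 4 = 144 + 4 = 148)
q(a) = 592*a (q(a) = 148*(4*a) = 592*a)
1/q(26) = 1/(592*26) = 1/15392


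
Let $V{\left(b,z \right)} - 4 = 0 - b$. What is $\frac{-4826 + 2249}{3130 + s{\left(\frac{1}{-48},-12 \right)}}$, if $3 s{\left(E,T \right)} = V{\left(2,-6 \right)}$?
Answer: $- \frac{7731}{9392} \approx -0.82315$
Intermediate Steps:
$V{\left(b,z \right)} = 4 - b$ ($V{\left(b,z \right)} = 4 + \left(0 - b\right) = 4 - b$)
$s{\left(E,T \right)} = \frac{2}{3}$ ($s{\left(E,T \right)} = \frac{4 - 2}{3} = \frac{1}{3} \cdot 2 = \frac{2}{3}$)
$\frac{-4826 + 2249}{3130 + s{\left(\frac{1}{-48},-12 \right)}} = \frac{-4826 + 2249}{3130 + \frac{2}{3}} = - \frac{2577}{\frac{9392}{3}} = \left(-2577\right) \frac{3}{9392} = - \frac{7731}{9392}$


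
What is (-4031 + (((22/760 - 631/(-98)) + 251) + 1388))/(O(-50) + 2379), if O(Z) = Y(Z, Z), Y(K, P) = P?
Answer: -44418611/43365980 ≈ -1.0243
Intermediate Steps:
O(Z) = Z
(-4031 + (((22/760 - 631/(-98)) + 251) + 1388))/(O(-50) + 2379) = (-4031 + (((22/760 - 631/(-98)) + 251) + 1388))/(-50 + 2379) = (-4031 + (((22*(1/760) - 631*(-1/98)) + 251) + 1388))/2329 = (-4031 + (((11/380 + 631/98) + 251) + 1388))*(1/2329) = (-4031 + ((120429/18620 + 251) + 1388))*(1/2329) = (-4031 + (4794049/18620 + 1388))*(1/2329) = (-4031 + 30638609/18620)*(1/2329) = -44418611/18620*1/2329 = -44418611/43365980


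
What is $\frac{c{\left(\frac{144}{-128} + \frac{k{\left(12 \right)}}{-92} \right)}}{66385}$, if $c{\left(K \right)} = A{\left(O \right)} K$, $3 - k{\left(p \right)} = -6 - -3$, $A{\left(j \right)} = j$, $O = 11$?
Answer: $- \frac{219}{1110440} \approx -0.00019722$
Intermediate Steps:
$k{\left(p \right)} = 6$ ($k{\left(p \right)} = 3 - \left(-6 - -3\right) = 3 - \left(-6 + 3\right) = 3 - -3 = 3 + 3 = 6$)
$c{\left(K \right)} = 11 K$
$\frac{c{\left(\frac{144}{-128} + \frac{k{\left(12 \right)}}{-92} \right)}}{66385} = \frac{11 \left(\frac{144}{-128} + \frac{6}{-92}\right)}{66385} = 11 \left(144 \left(- \frac{1}{128}\right) + 6 \left(- \frac{1}{92}\right)\right) \frac{1}{66385} = 11 \left(- \frac{9}{8} - \frac{3}{46}\right) \frac{1}{66385} = 11 \left(- \frac{219}{184}\right) \frac{1}{66385} = \left(- \frac{2409}{184}\right) \frac{1}{66385} = - \frac{219}{1110440}$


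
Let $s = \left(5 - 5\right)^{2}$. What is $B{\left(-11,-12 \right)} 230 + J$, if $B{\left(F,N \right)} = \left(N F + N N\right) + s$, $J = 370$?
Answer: $63850$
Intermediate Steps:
$s = 0$ ($s = 0^{2} = 0$)
$B{\left(F,N \right)} = N^{2} + F N$ ($B{\left(F,N \right)} = \left(N F + N N\right) + 0 = \left(F N + N^{2}\right) + 0 = \left(N^{2} + F N\right) + 0 = N^{2} + F N$)
$B{\left(-11,-12 \right)} 230 + J = - 12 \left(-11 - 12\right) 230 + 370 = \left(-12\right) \left(-23\right) 230 + 370 = 276 \cdot 230 + 370 = 63480 + 370 = 63850$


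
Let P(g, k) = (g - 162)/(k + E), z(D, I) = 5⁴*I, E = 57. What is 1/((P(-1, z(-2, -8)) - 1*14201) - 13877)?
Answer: -4943/138789391 ≈ -3.5615e-5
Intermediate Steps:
z(D, I) = 625*I
P(g, k) = (-162 + g)/(57 + k) (P(g, k) = (g - 162)/(k + 57) = (-162 + g)/(57 + k))
1/((P(-1, z(-2, -8)) - 1*14201) - 13877) = 1/(((-162 - 1)/(57 + 625*(-8)) - 1*14201) - 13877) = 1/((-163/(57 - 5000) - 14201) - 13877) = 1/((-163/(-4943) - 14201) - 13877) = 1/((-1/4943*(-163) - 14201) - 13877) = 1/((163/4943 - 14201) - 13877) = 1/(-70195380/4943 - 13877) = 1/(-138789391/4943) = -4943/138789391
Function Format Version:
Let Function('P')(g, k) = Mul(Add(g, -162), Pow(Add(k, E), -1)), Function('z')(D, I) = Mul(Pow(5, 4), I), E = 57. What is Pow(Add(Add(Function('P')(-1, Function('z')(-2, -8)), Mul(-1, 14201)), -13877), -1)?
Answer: Rational(-4943, 138789391) ≈ -3.5615e-5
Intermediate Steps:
Function('z')(D, I) = Mul(625, I)
Function('P')(g, k) = Mul(Pow(Add(57, k), -1), Add(-162, g)) (Function('P')(g, k) = Mul(Add(g, -162), Pow(Add(k, 57), -1)) = Mul(Add(-162, g), Pow(Add(57, k), -1)) = Mul(Pow(Add(57, k), -1), Add(-162, g)))
Pow(Add(Add(Function('P')(-1, Function('z')(-2, -8)), Mul(-1, 14201)), -13877), -1) = Pow(Add(Add(Mul(Pow(Add(57, Mul(625, -8)), -1), Add(-162, -1)), Mul(-1, 14201)), -13877), -1) = Pow(Add(Add(Mul(Pow(Add(57, -5000), -1), -163), -14201), -13877), -1) = Pow(Add(Add(Mul(Pow(-4943, -1), -163), -14201), -13877), -1) = Pow(Add(Add(Mul(Rational(-1, 4943), -163), -14201), -13877), -1) = Pow(Add(Add(Rational(163, 4943), -14201), -13877), -1) = Pow(Add(Rational(-70195380, 4943), -13877), -1) = Pow(Rational(-138789391, 4943), -1) = Rational(-4943, 138789391)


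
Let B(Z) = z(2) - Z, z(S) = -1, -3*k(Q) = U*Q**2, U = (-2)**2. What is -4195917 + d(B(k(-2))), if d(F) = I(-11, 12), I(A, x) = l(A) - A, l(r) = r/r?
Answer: -4195905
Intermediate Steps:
l(r) = 1
U = 4
k(Q) = -4*Q**2/3
I(A, x) = 1 - A
B(Z) = -1 - Z
d(F) = 12 (d(F) = 1 - 1*(-11) = 1 + 11 = 12)
-4195917 + d(B(k(-2))) = -4195917 + 12 = -4195905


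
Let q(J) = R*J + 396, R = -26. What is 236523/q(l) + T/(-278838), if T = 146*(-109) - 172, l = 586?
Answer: -223513211/14074680 ≈ -15.881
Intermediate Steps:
q(J) = 396 - 26*J (q(J) = -26*J + 396 = 396 - 26*J)
T = -16086 (T = -15914 - 172 = -16086)
236523/q(l) + T/(-278838) = 236523/(396 - 26*586) - 16086/(-278838) = 236523/(396 - 15236) - 16086*(-1/278838) = 236523/(-14840) + 383/6639 = 236523*(-1/14840) + 383/6639 = -33789/2120 + 383/6639 = -223513211/14074680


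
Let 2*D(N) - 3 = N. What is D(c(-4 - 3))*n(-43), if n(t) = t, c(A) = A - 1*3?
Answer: 301/2 ≈ 150.50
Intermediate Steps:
c(A) = -3 + A (c(A) = A - 3 = -3 + A)
D(N) = 3/2 + N/2
D(c(-4 - 3))*n(-43) = (3/2 + (-3 + (-4 - 3))/2)*(-43) = (3/2 + (-3 - 7)/2)*(-43) = (3/2 + (½)*(-10))*(-43) = (3/2 - 5)*(-43) = -7/2*(-43) = 301/2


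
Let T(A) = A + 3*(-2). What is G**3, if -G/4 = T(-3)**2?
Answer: -34012224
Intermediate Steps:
T(A) = -6 + A (T(A) = A - 6 = -6 + A)
G = -324 (G = -4*(-6 - 3)**2 = -4*(-9)**2 = -4*81 = -324)
G**3 = (-324)**3 = -34012224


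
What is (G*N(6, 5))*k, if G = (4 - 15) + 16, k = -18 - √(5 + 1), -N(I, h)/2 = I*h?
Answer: 5400 + 300*√6 ≈ 6134.8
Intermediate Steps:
N(I, h) = -2*I*h
k = -18 - √6 ≈ -20.449
G = 5 (G = -11 + 16 = 5)
(G*N(6, 5))*k = (5*(-2*6*5))*(-18 - √6) = (5*(-60))*(-18 - √6) = -300*(-18 - √6) = 5400 + 300*√6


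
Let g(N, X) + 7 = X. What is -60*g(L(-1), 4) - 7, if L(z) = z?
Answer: 173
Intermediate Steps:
g(N, X) = -7 + X
-60*g(L(-1), 4) - 7 = -60*(-7 + 4) - 7 = -60*(-3) - 7 = 180 - 7 = 173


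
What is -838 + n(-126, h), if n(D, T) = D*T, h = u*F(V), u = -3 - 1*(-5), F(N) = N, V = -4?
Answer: 170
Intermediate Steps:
u = 2 (u = -3 + 5 = 2)
h = -8 (h = 2*(-4) = -8)
-838 + n(-126, h) = -838 - 126*(-8) = -838 + 1008 = 170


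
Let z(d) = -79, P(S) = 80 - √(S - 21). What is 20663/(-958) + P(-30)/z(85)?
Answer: -1709017/75682 + I*√51/79 ≈ -22.582 + 0.090398*I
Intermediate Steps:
P(S) = 80 - √(-21 + S)
20663/(-958) + P(-30)/z(85) = 20663/(-958) + (80 - √(-21 - 30))/(-79) = 20663*(-1/958) + (80 - √(-51))*(-1/79) = -20663/958 + (80 - I*√51)*(-1/79) = -20663/958 + (-80/79 + I*√51/79) = -1709017/75682 + I*√51/79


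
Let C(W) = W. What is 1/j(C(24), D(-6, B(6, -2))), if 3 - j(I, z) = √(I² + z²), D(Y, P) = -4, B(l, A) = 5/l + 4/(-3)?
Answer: -3/583 - 4*√37/583 ≈ -0.046880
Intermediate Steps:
B(l, A) = -4/3 + 5/l (B(l, A) = 5/l + 4*(-⅓) = 5/l - 4/3 = -4/3 + 5/l)
j(I, z) = 3 - √(I² + z²)
1/j(C(24), D(-6, B(6, -2))) = 1/(3 - √(24² + (-4)²)) = 1/(3 - √(576 + 16)) = 1/(3 - √592) = 1/(3 - 4*√37)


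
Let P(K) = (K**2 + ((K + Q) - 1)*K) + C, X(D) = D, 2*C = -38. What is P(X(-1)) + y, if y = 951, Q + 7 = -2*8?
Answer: 958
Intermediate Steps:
C = -19 (C = (1/2)*(-38) = -19)
Q = -23 (Q = -7 - 2*8 = -7 - 16 = -23)
P(K) = -19 + K**2 + K*(-24 + K) (P(K) = (K**2 + ((K - 23) - 1)*K) - 19 = (K**2 + ((-23 + K) - 1)*K) - 19 = (K**2 + (-24 + K)*K) - 19 = (K**2 + K*(-24 + K)) - 19 = -19 + K**2 + K*(-24 + K))
P(X(-1)) + y = (-19 - 24*(-1) + 2*(-1)**2) + 951 = (-19 + 24 + 2*1) + 951 = (-19 + 24 + 2) + 951 = 7 + 951 = 958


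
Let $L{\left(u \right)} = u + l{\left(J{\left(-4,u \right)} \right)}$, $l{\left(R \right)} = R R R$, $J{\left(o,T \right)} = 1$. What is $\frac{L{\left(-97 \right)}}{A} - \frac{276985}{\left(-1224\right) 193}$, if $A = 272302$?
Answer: $\frac{37700445599}{32163223032} \approx 1.1722$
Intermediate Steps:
$l{\left(R \right)} = R^{3}$ ($l{\left(R \right)} = R^{2} R = R^{3}$)
$L{\left(u \right)} = 1 + u$ ($L{\left(u \right)} = u + 1^{3} = u + 1 = 1 + u$)
$\frac{L{\left(-97 \right)}}{A} - \frac{276985}{\left(-1224\right) 193} = \frac{1 - 97}{272302} - \frac{276985}{\left(-1224\right) 193} = \left(-96\right) \frac{1}{272302} - \frac{276985}{-236232} = - \frac{48}{136151} - - \frac{276985}{236232} = - \frac{48}{136151} + \frac{276985}{236232} = \frac{37700445599}{32163223032}$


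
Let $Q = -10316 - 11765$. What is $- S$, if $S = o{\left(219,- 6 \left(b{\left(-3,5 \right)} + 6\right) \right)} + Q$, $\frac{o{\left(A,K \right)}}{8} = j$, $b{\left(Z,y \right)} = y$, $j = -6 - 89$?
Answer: $22841$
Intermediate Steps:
$j = -95$
$Q = -22081$
$o{\left(A,K \right)} = -760$ ($o{\left(A,K \right)} = 8 \left(-95\right) = -760$)
$S = -22841$ ($S = -760 - 22081 = -22841$)
$- S = \left(-1\right) \left(-22841\right) = 22841$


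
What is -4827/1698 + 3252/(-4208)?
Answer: -1076413/297716 ≈ -3.6156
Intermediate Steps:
-4827/1698 + 3252/(-4208) = -4827*1/1698 + 3252*(-1/4208) = -1609/566 - 813/1052 = -1076413/297716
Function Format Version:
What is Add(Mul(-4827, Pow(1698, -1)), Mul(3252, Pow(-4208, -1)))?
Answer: Rational(-1076413, 297716) ≈ -3.6156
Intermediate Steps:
Add(Mul(-4827, Pow(1698, -1)), Mul(3252, Pow(-4208, -1))) = Add(Mul(-4827, Rational(1, 1698)), Mul(3252, Rational(-1, 4208))) = Add(Rational(-1609, 566), Rational(-813, 1052)) = Rational(-1076413, 297716)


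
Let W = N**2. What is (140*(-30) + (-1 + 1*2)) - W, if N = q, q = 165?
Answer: -31424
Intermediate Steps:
N = 165
W = 27225 (W = 165**2 = 27225)
(140*(-30) + (-1 + 1*2)) - W = (140*(-30) + (-1 + 1*2)) - 1*27225 = (-4200 + (-1 + 2)) - 27225 = (-4200 + 1) - 27225 = -4199 - 27225 = -31424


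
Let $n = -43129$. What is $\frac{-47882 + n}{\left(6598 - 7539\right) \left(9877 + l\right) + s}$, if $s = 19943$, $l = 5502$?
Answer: $\frac{30337}{4817232} \approx 0.0062976$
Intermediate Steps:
$\frac{-47882 + n}{\left(6598 - 7539\right) \left(9877 + l\right) + s} = \frac{-47882 - 43129}{\left(6598 - 7539\right) \left(9877 + 5502\right) + 19943} = - \frac{91011}{\left(-941\right) 15379 + 19943} = - \frac{91011}{-14471639 + 19943} = - \frac{91011}{-14451696} = \left(-91011\right) \left(- \frac{1}{14451696}\right) = \frac{30337}{4817232}$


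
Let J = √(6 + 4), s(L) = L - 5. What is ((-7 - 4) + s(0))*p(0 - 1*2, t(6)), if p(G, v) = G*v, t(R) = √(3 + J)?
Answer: 32*√(3 + √10) ≈ 79.437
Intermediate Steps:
s(L) = -5 + L
J = √10 ≈ 3.1623
t(R) = √(3 + √10)
((-7 - 4) + s(0))*p(0 - 1*2, t(6)) = ((-7 - 4) + (-5 + 0))*((0 - 1*2)*√(3 + √10)) = (-11 - 5)*((0 - 2)*√(3 + √10)) = -(-32)*√(3 + √10) = 32*√(3 + √10)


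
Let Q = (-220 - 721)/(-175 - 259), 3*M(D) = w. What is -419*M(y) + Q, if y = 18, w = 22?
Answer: -3997789/1302 ≈ -3070.5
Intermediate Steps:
M(D) = 22/3 (M(D) = (⅓)*22 = 22/3)
Q = 941/434 (Q = -941/(-434) = -941*(-1/434) = 941/434 ≈ 2.1682)
-419*M(y) + Q = -419*22/3 + 941/434 = -9218/3 + 941/434 = -3997789/1302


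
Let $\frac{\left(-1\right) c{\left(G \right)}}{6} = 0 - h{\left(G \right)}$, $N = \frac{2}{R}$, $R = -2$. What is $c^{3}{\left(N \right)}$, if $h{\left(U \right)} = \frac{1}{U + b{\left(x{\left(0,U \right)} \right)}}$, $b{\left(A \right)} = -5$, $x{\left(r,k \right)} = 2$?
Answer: $-1$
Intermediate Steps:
$h{\left(U \right)} = \frac{1}{-5 + U}$ ($h{\left(U \right)} = \frac{1}{U - 5} = \frac{1}{-5 + U}$)
$N = -1$ ($N = \frac{2}{-2} = 2 \left(- \frac{1}{2}\right) = -1$)
$c{\left(G \right)} = \frac{6}{-5 + G}$ ($c{\left(G \right)} = - 6 \left(0 - \frac{1}{-5 + G}\right) = - 6 \left(- \frac{1}{-5 + G}\right) = \frac{6}{-5 + G}$)
$c^{3}{\left(N \right)} = \left(\frac{6}{-5 - 1}\right)^{3} = \left(\frac{6}{-6}\right)^{3} = \left(6 \left(- \frac{1}{6}\right)\right)^{3} = \left(-1\right)^{3} = -1$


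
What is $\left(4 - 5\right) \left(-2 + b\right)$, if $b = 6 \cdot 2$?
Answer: $-10$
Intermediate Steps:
$b = 12$
$\left(4 - 5\right) \left(-2 + b\right) = \left(4 - 5\right) \left(-2 + 12\right) = \left(-1\right) 10 = -10$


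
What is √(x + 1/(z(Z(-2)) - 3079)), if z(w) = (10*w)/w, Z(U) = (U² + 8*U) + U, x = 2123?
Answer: √2221780726/1023 ≈ 46.076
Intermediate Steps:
Z(U) = U² + 9*U
z(w) = 10
√(x + 1/(z(Z(-2)) - 3079)) = √(2123 + 1/(10 - 3079)) = √(2123 + 1/(-3069)) = √(2123 - 1/3069) = √(6515486/3069) = √2221780726/1023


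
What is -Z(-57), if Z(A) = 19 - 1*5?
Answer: -14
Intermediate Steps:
Z(A) = 14 (Z(A) = 19 - 5 = 14)
-Z(-57) = -1*14 = -14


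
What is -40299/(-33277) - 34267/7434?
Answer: -840720193/247381218 ≈ -3.3985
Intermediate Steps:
-40299/(-33277) - 34267/7434 = -40299*(-1/33277) - 34267*1/7434 = 40299/33277 - 34267/7434 = -840720193/247381218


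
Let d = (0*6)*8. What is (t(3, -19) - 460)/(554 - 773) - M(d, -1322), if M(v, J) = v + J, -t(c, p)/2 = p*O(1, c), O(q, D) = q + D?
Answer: 289826/219 ≈ 1323.4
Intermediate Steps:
O(q, D) = D + q
t(c, p) = -2*p*(1 + c) (t(c, p) = -2*p*(c + 1) = -2*p*(1 + c))
d = 0 (d = 0*8 = 0)
M(v, J) = J + v
(t(3, -19) - 460)/(554 - 773) - M(d, -1322) = (-2*(-19)*(1 + 3) - 460)/(554 - 773) - (-1322 + 0) = (-2*(-19)*4 - 460)/(-219) - 1*(-1322) = (152 - 460)*(-1/219) + 1322 = -308*(-1/219) + 1322 = 308/219 + 1322 = 289826/219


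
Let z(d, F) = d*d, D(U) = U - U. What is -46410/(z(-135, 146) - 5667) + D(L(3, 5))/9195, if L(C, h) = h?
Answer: -85/23 ≈ -3.6957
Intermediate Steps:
D(U) = 0
z(d, F) = d**2
-46410/(z(-135, 146) - 5667) + D(L(3, 5))/9195 = -46410/((-135)**2 - 5667) + 0/9195 = -46410/(18225 - 5667) + 0*(1/9195) = -46410/12558 + 0 = -46410*1/12558 + 0 = -85/23 + 0 = -85/23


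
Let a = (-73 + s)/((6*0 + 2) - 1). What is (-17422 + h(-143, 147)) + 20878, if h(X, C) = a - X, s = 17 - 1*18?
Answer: 3525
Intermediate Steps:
s = -1 (s = 17 - 18 = -1)
a = -74 (a = (-73 - 1)/((6*0 + 2) - 1) = -74/((0 + 2) - 1) = -74/(2 - 1) = -74/1 = -74*1 = -74)
h(X, C) = -74 - X
(-17422 + h(-143, 147)) + 20878 = (-17422 + (-74 - 1*(-143))) + 20878 = (-17422 + (-74 + 143)) + 20878 = (-17422 + 69) + 20878 = -17353 + 20878 = 3525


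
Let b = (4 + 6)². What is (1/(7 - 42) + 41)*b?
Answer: 28680/7 ≈ 4097.1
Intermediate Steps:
b = 100 (b = 10² = 100)
(1/(7 - 42) + 41)*b = (1/(7 - 42) + 41)*100 = (1/(-35) + 41)*100 = (-1/35 + 41)*100 = (1434/35)*100 = 28680/7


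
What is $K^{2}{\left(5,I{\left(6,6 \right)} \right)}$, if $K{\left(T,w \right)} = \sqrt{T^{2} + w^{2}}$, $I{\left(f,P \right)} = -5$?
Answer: $50$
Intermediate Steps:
$K^{2}{\left(5,I{\left(6,6 \right)} \right)} = \left(\sqrt{5^{2} + \left(-5\right)^{2}}\right)^{2} = \left(\sqrt{25 + 25}\right)^{2} = \left(\sqrt{50}\right)^{2} = \left(5 \sqrt{2}\right)^{2} = 50$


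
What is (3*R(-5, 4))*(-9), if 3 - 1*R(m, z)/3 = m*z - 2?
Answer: -2025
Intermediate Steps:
R(m, z) = 15 - 3*m*z (R(m, z) = 9 - 3*(m*z - 2) = 9 - 3*(-2 + m*z) = 9 + (6 - 3*m*z) = 15 - 3*m*z)
(3*R(-5, 4))*(-9) = (3*(15 - 3*(-5)*4))*(-9) = (3*(15 + 60))*(-9) = (3*75)*(-9) = 225*(-9) = -2025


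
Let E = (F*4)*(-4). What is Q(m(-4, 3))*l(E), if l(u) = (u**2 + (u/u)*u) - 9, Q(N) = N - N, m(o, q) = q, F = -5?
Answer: 0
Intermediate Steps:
E = 80 (E = -5*4*(-4) = -20*(-4) = 80)
Q(N) = 0
l(u) = -9 + u + u**2 (l(u) = (u**2 + 1*u) - 9 = (u**2 + u) - 9 = (u + u**2) - 9 = -9 + u + u**2)
Q(m(-4, 3))*l(E) = 0*(-9 + 80 + 80**2) = 0*(-9 + 80 + 6400) = 0*6471 = 0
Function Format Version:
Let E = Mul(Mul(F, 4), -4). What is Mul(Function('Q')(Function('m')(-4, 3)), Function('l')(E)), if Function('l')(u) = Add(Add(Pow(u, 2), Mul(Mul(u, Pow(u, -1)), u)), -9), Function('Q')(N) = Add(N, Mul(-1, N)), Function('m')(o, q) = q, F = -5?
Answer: 0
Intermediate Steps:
E = 80 (E = Mul(Mul(-5, 4), -4) = Mul(-20, -4) = 80)
Function('Q')(N) = 0
Function('l')(u) = Add(-9, u, Pow(u, 2)) (Function('l')(u) = Add(Add(Pow(u, 2), Mul(1, u)), -9) = Add(Add(Pow(u, 2), u), -9) = Add(Add(u, Pow(u, 2)), -9) = Add(-9, u, Pow(u, 2)))
Mul(Function('Q')(Function('m')(-4, 3)), Function('l')(E)) = Mul(0, Add(-9, 80, Pow(80, 2))) = Mul(0, Add(-9, 80, 6400)) = Mul(0, 6471) = 0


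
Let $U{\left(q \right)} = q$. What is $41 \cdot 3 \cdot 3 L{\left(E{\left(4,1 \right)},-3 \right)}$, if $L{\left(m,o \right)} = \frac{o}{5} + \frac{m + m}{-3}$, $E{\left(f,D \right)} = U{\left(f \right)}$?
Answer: $- \frac{6027}{5} \approx -1205.4$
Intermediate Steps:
$E{\left(f,D \right)} = f$
$L{\left(m,o \right)} = - \frac{2 m}{3} + \frac{o}{5}$ ($L{\left(m,o \right)} = o \frac{1}{5} + 2 m \left(- \frac{1}{3}\right) = \frac{o}{5} - \frac{2 m}{3} = - \frac{2 m}{3} + \frac{o}{5}$)
$41 \cdot 3 \cdot 3 L{\left(E{\left(4,1 \right)},-3 \right)} = 41 \cdot 3 \cdot 3 \left(\left(- \frac{2}{3}\right) 4 + \frac{1}{5} \left(-3\right)\right) = 41 \cdot 9 \left(- \frac{8}{3} - \frac{3}{5}\right) = 369 \left(- \frac{49}{15}\right) = - \frac{6027}{5}$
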